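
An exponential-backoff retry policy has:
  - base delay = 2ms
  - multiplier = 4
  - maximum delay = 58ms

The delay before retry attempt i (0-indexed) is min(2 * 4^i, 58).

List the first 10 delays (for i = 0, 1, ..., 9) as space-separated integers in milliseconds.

Answer: 2 8 32 58 58 58 58 58 58 58

Derivation:
Computing each delay:
  i=0: min(2*4^0, 58) = 2
  i=1: min(2*4^1, 58) = 8
  i=2: min(2*4^2, 58) = 32
  i=3: min(2*4^3, 58) = 58
  i=4: min(2*4^4, 58) = 58
  i=5: min(2*4^5, 58) = 58
  i=6: min(2*4^6, 58) = 58
  i=7: min(2*4^7, 58) = 58
  i=8: min(2*4^8, 58) = 58
  i=9: min(2*4^9, 58) = 58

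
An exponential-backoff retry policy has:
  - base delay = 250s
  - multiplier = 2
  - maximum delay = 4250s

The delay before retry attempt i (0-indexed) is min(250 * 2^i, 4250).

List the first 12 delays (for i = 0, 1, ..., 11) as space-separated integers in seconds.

Answer: 250 500 1000 2000 4000 4250 4250 4250 4250 4250 4250 4250

Derivation:
Computing each delay:
  i=0: min(250*2^0, 4250) = 250
  i=1: min(250*2^1, 4250) = 500
  i=2: min(250*2^2, 4250) = 1000
  i=3: min(250*2^3, 4250) = 2000
  i=4: min(250*2^4, 4250) = 4000
  i=5: min(250*2^5, 4250) = 4250
  i=6: min(250*2^6, 4250) = 4250
  i=7: min(250*2^7, 4250) = 4250
  i=8: min(250*2^8, 4250) = 4250
  i=9: min(250*2^9, 4250) = 4250
  i=10: min(250*2^10, 4250) = 4250
  i=11: min(250*2^11, 4250) = 4250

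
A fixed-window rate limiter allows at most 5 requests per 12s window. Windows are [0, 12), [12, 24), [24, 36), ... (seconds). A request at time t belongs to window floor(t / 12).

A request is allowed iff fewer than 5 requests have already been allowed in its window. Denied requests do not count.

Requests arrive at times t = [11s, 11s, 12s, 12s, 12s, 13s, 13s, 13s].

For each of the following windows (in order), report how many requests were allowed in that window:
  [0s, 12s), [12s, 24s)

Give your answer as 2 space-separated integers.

Answer: 2 5

Derivation:
Processing requests:
  req#1 t=11s (window 0): ALLOW
  req#2 t=11s (window 0): ALLOW
  req#3 t=12s (window 1): ALLOW
  req#4 t=12s (window 1): ALLOW
  req#5 t=12s (window 1): ALLOW
  req#6 t=13s (window 1): ALLOW
  req#7 t=13s (window 1): ALLOW
  req#8 t=13s (window 1): DENY

Allowed counts by window: 2 5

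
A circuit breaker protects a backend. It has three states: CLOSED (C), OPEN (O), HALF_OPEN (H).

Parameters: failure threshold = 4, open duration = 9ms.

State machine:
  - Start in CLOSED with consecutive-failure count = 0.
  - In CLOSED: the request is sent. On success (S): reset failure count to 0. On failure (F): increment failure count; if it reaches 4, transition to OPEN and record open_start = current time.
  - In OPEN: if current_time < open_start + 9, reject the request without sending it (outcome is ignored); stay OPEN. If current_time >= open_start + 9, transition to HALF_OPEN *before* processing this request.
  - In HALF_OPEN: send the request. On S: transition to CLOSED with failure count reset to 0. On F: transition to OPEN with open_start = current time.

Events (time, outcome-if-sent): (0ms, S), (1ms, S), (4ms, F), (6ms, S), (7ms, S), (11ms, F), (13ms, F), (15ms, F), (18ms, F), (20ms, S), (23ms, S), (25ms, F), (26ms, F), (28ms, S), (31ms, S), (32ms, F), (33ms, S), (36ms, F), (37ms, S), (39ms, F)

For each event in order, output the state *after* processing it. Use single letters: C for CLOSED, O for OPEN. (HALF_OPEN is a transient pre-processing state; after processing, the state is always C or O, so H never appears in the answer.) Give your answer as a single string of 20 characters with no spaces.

State after each event:
  event#1 t=0ms outcome=S: state=CLOSED
  event#2 t=1ms outcome=S: state=CLOSED
  event#3 t=4ms outcome=F: state=CLOSED
  event#4 t=6ms outcome=S: state=CLOSED
  event#5 t=7ms outcome=S: state=CLOSED
  event#6 t=11ms outcome=F: state=CLOSED
  event#7 t=13ms outcome=F: state=CLOSED
  event#8 t=15ms outcome=F: state=CLOSED
  event#9 t=18ms outcome=F: state=OPEN
  event#10 t=20ms outcome=S: state=OPEN
  event#11 t=23ms outcome=S: state=OPEN
  event#12 t=25ms outcome=F: state=OPEN
  event#13 t=26ms outcome=F: state=OPEN
  event#14 t=28ms outcome=S: state=CLOSED
  event#15 t=31ms outcome=S: state=CLOSED
  event#16 t=32ms outcome=F: state=CLOSED
  event#17 t=33ms outcome=S: state=CLOSED
  event#18 t=36ms outcome=F: state=CLOSED
  event#19 t=37ms outcome=S: state=CLOSED
  event#20 t=39ms outcome=F: state=CLOSED

Answer: CCCCCCCCOOOOOCCCCCCC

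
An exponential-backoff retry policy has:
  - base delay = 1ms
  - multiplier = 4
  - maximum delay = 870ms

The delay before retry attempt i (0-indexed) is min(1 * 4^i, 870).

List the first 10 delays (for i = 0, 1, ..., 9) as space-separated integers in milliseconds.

Computing each delay:
  i=0: min(1*4^0, 870) = 1
  i=1: min(1*4^1, 870) = 4
  i=2: min(1*4^2, 870) = 16
  i=3: min(1*4^3, 870) = 64
  i=4: min(1*4^4, 870) = 256
  i=5: min(1*4^5, 870) = 870
  i=6: min(1*4^6, 870) = 870
  i=7: min(1*4^7, 870) = 870
  i=8: min(1*4^8, 870) = 870
  i=9: min(1*4^9, 870) = 870

Answer: 1 4 16 64 256 870 870 870 870 870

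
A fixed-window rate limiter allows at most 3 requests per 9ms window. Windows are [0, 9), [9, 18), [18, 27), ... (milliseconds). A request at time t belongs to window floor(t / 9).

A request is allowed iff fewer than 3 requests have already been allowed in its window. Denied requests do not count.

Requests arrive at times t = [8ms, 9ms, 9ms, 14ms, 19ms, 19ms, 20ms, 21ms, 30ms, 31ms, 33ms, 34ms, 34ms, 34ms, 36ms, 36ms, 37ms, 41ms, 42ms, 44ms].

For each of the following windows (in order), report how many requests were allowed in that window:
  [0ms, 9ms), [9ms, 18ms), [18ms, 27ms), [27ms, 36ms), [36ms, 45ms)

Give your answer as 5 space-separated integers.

Answer: 1 3 3 3 3

Derivation:
Processing requests:
  req#1 t=8ms (window 0): ALLOW
  req#2 t=9ms (window 1): ALLOW
  req#3 t=9ms (window 1): ALLOW
  req#4 t=14ms (window 1): ALLOW
  req#5 t=19ms (window 2): ALLOW
  req#6 t=19ms (window 2): ALLOW
  req#7 t=20ms (window 2): ALLOW
  req#8 t=21ms (window 2): DENY
  req#9 t=30ms (window 3): ALLOW
  req#10 t=31ms (window 3): ALLOW
  req#11 t=33ms (window 3): ALLOW
  req#12 t=34ms (window 3): DENY
  req#13 t=34ms (window 3): DENY
  req#14 t=34ms (window 3): DENY
  req#15 t=36ms (window 4): ALLOW
  req#16 t=36ms (window 4): ALLOW
  req#17 t=37ms (window 4): ALLOW
  req#18 t=41ms (window 4): DENY
  req#19 t=42ms (window 4): DENY
  req#20 t=44ms (window 4): DENY

Allowed counts by window: 1 3 3 3 3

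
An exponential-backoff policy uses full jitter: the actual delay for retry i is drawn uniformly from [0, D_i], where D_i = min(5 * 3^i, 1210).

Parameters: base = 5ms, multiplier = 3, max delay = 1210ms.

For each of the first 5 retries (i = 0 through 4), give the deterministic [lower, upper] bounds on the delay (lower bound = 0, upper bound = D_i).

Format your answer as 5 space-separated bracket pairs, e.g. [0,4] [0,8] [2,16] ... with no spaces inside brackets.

Answer: [0,5] [0,15] [0,45] [0,135] [0,405]

Derivation:
Computing bounds per retry:
  i=0: D_i=min(5*3^0,1210)=5, bounds=[0,5]
  i=1: D_i=min(5*3^1,1210)=15, bounds=[0,15]
  i=2: D_i=min(5*3^2,1210)=45, bounds=[0,45]
  i=3: D_i=min(5*3^3,1210)=135, bounds=[0,135]
  i=4: D_i=min(5*3^4,1210)=405, bounds=[0,405]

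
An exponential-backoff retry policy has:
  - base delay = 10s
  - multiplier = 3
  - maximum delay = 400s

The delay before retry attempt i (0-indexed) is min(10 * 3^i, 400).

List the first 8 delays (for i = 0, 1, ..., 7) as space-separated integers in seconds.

Computing each delay:
  i=0: min(10*3^0, 400) = 10
  i=1: min(10*3^1, 400) = 30
  i=2: min(10*3^2, 400) = 90
  i=3: min(10*3^3, 400) = 270
  i=4: min(10*3^4, 400) = 400
  i=5: min(10*3^5, 400) = 400
  i=6: min(10*3^6, 400) = 400
  i=7: min(10*3^7, 400) = 400

Answer: 10 30 90 270 400 400 400 400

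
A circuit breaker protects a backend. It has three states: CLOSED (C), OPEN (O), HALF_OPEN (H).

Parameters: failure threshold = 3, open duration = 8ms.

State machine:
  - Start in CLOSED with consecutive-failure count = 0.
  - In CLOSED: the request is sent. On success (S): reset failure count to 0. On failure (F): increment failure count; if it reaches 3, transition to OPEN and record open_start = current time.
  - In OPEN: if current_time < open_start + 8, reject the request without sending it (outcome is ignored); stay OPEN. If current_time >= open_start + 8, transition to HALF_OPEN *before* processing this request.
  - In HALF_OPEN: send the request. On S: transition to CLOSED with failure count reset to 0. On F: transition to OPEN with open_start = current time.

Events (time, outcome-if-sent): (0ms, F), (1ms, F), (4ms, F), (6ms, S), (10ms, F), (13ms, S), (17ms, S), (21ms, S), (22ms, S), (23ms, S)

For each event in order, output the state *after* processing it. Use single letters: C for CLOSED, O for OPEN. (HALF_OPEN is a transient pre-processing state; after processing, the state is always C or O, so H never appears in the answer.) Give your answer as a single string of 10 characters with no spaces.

State after each event:
  event#1 t=0ms outcome=F: state=CLOSED
  event#2 t=1ms outcome=F: state=CLOSED
  event#3 t=4ms outcome=F: state=OPEN
  event#4 t=6ms outcome=S: state=OPEN
  event#5 t=10ms outcome=F: state=OPEN
  event#6 t=13ms outcome=S: state=CLOSED
  event#7 t=17ms outcome=S: state=CLOSED
  event#8 t=21ms outcome=S: state=CLOSED
  event#9 t=22ms outcome=S: state=CLOSED
  event#10 t=23ms outcome=S: state=CLOSED

Answer: CCOOOCCCCC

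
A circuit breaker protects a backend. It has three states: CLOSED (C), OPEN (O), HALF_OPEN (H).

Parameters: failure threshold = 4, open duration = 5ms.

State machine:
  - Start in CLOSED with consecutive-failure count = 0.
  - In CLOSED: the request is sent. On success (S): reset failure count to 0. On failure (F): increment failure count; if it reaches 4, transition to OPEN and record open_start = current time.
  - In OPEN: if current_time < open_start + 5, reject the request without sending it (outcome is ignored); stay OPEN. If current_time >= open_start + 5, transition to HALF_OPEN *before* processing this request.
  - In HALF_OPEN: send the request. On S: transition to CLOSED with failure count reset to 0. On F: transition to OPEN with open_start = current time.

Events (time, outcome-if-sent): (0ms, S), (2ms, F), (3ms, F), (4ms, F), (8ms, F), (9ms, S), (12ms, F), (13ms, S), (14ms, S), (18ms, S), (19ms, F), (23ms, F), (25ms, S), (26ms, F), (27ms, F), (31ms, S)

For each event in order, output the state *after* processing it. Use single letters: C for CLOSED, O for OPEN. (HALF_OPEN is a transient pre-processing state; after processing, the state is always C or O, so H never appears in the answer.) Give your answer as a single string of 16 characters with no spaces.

State after each event:
  event#1 t=0ms outcome=S: state=CLOSED
  event#2 t=2ms outcome=F: state=CLOSED
  event#3 t=3ms outcome=F: state=CLOSED
  event#4 t=4ms outcome=F: state=CLOSED
  event#5 t=8ms outcome=F: state=OPEN
  event#6 t=9ms outcome=S: state=OPEN
  event#7 t=12ms outcome=F: state=OPEN
  event#8 t=13ms outcome=S: state=CLOSED
  event#9 t=14ms outcome=S: state=CLOSED
  event#10 t=18ms outcome=S: state=CLOSED
  event#11 t=19ms outcome=F: state=CLOSED
  event#12 t=23ms outcome=F: state=CLOSED
  event#13 t=25ms outcome=S: state=CLOSED
  event#14 t=26ms outcome=F: state=CLOSED
  event#15 t=27ms outcome=F: state=CLOSED
  event#16 t=31ms outcome=S: state=CLOSED

Answer: CCCCOOOCCCCCCCCC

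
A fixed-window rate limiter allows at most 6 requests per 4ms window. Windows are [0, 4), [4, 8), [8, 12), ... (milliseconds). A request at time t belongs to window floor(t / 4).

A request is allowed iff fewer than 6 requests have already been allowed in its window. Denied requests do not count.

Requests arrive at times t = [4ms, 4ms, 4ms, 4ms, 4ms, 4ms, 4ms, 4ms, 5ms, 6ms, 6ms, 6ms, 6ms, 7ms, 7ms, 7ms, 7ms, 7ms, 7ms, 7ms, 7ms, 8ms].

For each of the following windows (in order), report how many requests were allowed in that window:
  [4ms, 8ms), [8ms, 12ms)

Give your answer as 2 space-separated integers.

Answer: 6 1

Derivation:
Processing requests:
  req#1 t=4ms (window 1): ALLOW
  req#2 t=4ms (window 1): ALLOW
  req#3 t=4ms (window 1): ALLOW
  req#4 t=4ms (window 1): ALLOW
  req#5 t=4ms (window 1): ALLOW
  req#6 t=4ms (window 1): ALLOW
  req#7 t=4ms (window 1): DENY
  req#8 t=4ms (window 1): DENY
  req#9 t=5ms (window 1): DENY
  req#10 t=6ms (window 1): DENY
  req#11 t=6ms (window 1): DENY
  req#12 t=6ms (window 1): DENY
  req#13 t=6ms (window 1): DENY
  req#14 t=7ms (window 1): DENY
  req#15 t=7ms (window 1): DENY
  req#16 t=7ms (window 1): DENY
  req#17 t=7ms (window 1): DENY
  req#18 t=7ms (window 1): DENY
  req#19 t=7ms (window 1): DENY
  req#20 t=7ms (window 1): DENY
  req#21 t=7ms (window 1): DENY
  req#22 t=8ms (window 2): ALLOW

Allowed counts by window: 6 1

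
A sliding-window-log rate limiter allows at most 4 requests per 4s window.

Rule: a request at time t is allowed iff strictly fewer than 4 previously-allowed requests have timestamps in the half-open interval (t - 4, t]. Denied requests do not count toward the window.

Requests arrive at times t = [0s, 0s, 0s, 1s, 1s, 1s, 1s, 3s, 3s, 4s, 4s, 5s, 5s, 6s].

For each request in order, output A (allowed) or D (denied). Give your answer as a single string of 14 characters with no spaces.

Answer: AAAADDDDDAAAAD

Derivation:
Tracking allowed requests in the window:
  req#1 t=0s: ALLOW
  req#2 t=0s: ALLOW
  req#3 t=0s: ALLOW
  req#4 t=1s: ALLOW
  req#5 t=1s: DENY
  req#6 t=1s: DENY
  req#7 t=1s: DENY
  req#8 t=3s: DENY
  req#9 t=3s: DENY
  req#10 t=4s: ALLOW
  req#11 t=4s: ALLOW
  req#12 t=5s: ALLOW
  req#13 t=5s: ALLOW
  req#14 t=6s: DENY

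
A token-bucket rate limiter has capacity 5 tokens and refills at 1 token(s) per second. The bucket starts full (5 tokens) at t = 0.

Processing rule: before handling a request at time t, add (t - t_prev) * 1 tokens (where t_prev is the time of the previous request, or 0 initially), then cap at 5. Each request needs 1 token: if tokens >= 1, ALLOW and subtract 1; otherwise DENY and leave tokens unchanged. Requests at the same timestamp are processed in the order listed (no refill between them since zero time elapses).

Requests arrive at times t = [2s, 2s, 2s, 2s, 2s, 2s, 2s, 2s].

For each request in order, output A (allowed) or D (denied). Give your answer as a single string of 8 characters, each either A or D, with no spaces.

Answer: AAAAADDD

Derivation:
Simulating step by step:
  req#1 t=2s: ALLOW
  req#2 t=2s: ALLOW
  req#3 t=2s: ALLOW
  req#4 t=2s: ALLOW
  req#5 t=2s: ALLOW
  req#6 t=2s: DENY
  req#7 t=2s: DENY
  req#8 t=2s: DENY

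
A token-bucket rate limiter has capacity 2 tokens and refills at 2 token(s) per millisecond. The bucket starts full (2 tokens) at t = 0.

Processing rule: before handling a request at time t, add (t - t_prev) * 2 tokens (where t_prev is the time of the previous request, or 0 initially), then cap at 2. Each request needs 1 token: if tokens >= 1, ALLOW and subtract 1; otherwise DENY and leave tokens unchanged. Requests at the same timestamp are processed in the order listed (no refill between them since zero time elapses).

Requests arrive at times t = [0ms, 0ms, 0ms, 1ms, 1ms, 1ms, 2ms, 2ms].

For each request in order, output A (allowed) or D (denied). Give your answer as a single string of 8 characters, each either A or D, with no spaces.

Answer: AADAADAA

Derivation:
Simulating step by step:
  req#1 t=0ms: ALLOW
  req#2 t=0ms: ALLOW
  req#3 t=0ms: DENY
  req#4 t=1ms: ALLOW
  req#5 t=1ms: ALLOW
  req#6 t=1ms: DENY
  req#7 t=2ms: ALLOW
  req#8 t=2ms: ALLOW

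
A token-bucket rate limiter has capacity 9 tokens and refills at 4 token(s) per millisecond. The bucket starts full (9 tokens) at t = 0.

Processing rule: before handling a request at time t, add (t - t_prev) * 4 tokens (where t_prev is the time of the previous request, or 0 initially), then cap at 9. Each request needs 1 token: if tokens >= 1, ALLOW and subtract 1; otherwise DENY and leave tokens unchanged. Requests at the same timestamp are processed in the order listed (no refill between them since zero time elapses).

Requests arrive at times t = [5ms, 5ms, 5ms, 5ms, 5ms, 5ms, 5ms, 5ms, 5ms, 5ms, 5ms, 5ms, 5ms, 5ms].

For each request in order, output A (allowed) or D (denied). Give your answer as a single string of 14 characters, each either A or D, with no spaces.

Answer: AAAAAAAAADDDDD

Derivation:
Simulating step by step:
  req#1 t=5ms: ALLOW
  req#2 t=5ms: ALLOW
  req#3 t=5ms: ALLOW
  req#4 t=5ms: ALLOW
  req#5 t=5ms: ALLOW
  req#6 t=5ms: ALLOW
  req#7 t=5ms: ALLOW
  req#8 t=5ms: ALLOW
  req#9 t=5ms: ALLOW
  req#10 t=5ms: DENY
  req#11 t=5ms: DENY
  req#12 t=5ms: DENY
  req#13 t=5ms: DENY
  req#14 t=5ms: DENY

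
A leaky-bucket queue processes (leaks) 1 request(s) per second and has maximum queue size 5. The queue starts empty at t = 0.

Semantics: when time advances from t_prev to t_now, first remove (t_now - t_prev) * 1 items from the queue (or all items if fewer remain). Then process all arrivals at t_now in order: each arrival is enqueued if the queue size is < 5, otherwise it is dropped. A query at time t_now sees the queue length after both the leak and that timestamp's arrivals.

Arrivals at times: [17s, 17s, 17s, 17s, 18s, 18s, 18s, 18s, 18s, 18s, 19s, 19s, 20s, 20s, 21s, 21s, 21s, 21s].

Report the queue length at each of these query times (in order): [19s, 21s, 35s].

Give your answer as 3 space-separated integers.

Queue lengths at query times:
  query t=19s: backlog = 5
  query t=21s: backlog = 5
  query t=35s: backlog = 0

Answer: 5 5 0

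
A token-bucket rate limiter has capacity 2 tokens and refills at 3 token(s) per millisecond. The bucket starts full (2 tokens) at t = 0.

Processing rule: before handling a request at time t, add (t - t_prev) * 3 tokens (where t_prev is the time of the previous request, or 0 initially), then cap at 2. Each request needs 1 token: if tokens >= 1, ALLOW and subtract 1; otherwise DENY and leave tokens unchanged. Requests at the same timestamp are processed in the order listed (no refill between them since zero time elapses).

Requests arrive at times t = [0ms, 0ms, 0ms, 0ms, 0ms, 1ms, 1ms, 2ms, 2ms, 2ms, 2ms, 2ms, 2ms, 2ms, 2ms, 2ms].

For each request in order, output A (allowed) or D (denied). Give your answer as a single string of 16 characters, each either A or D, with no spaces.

Simulating step by step:
  req#1 t=0ms: ALLOW
  req#2 t=0ms: ALLOW
  req#3 t=0ms: DENY
  req#4 t=0ms: DENY
  req#5 t=0ms: DENY
  req#6 t=1ms: ALLOW
  req#7 t=1ms: ALLOW
  req#8 t=2ms: ALLOW
  req#9 t=2ms: ALLOW
  req#10 t=2ms: DENY
  req#11 t=2ms: DENY
  req#12 t=2ms: DENY
  req#13 t=2ms: DENY
  req#14 t=2ms: DENY
  req#15 t=2ms: DENY
  req#16 t=2ms: DENY

Answer: AADDDAAAADDDDDDD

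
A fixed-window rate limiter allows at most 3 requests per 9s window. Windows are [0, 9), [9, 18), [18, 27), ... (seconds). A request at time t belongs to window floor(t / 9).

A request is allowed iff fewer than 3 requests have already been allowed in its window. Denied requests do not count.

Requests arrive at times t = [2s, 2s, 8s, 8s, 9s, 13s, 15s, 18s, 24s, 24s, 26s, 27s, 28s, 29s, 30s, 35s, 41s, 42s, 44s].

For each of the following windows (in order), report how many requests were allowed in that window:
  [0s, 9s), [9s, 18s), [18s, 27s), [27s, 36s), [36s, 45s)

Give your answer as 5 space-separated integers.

Processing requests:
  req#1 t=2s (window 0): ALLOW
  req#2 t=2s (window 0): ALLOW
  req#3 t=8s (window 0): ALLOW
  req#4 t=8s (window 0): DENY
  req#5 t=9s (window 1): ALLOW
  req#6 t=13s (window 1): ALLOW
  req#7 t=15s (window 1): ALLOW
  req#8 t=18s (window 2): ALLOW
  req#9 t=24s (window 2): ALLOW
  req#10 t=24s (window 2): ALLOW
  req#11 t=26s (window 2): DENY
  req#12 t=27s (window 3): ALLOW
  req#13 t=28s (window 3): ALLOW
  req#14 t=29s (window 3): ALLOW
  req#15 t=30s (window 3): DENY
  req#16 t=35s (window 3): DENY
  req#17 t=41s (window 4): ALLOW
  req#18 t=42s (window 4): ALLOW
  req#19 t=44s (window 4): ALLOW

Allowed counts by window: 3 3 3 3 3

Answer: 3 3 3 3 3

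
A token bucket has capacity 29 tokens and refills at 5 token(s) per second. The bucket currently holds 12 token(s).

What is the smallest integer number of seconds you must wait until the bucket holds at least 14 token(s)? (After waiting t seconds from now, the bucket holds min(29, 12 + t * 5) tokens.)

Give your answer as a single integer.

Need 12 + t * 5 >= 14, so t >= 2/5.
Smallest integer t = ceil(2/5) = 1.

Answer: 1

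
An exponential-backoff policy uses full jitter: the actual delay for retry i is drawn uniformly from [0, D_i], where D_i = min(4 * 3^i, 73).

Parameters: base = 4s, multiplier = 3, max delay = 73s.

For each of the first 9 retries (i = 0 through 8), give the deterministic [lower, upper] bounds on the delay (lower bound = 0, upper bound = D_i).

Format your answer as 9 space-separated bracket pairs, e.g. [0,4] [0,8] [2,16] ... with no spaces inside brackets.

Computing bounds per retry:
  i=0: D_i=min(4*3^0,73)=4, bounds=[0,4]
  i=1: D_i=min(4*3^1,73)=12, bounds=[0,12]
  i=2: D_i=min(4*3^2,73)=36, bounds=[0,36]
  i=3: D_i=min(4*3^3,73)=73, bounds=[0,73]
  i=4: D_i=min(4*3^4,73)=73, bounds=[0,73]
  i=5: D_i=min(4*3^5,73)=73, bounds=[0,73]
  i=6: D_i=min(4*3^6,73)=73, bounds=[0,73]
  i=7: D_i=min(4*3^7,73)=73, bounds=[0,73]
  i=8: D_i=min(4*3^8,73)=73, bounds=[0,73]

Answer: [0,4] [0,12] [0,36] [0,73] [0,73] [0,73] [0,73] [0,73] [0,73]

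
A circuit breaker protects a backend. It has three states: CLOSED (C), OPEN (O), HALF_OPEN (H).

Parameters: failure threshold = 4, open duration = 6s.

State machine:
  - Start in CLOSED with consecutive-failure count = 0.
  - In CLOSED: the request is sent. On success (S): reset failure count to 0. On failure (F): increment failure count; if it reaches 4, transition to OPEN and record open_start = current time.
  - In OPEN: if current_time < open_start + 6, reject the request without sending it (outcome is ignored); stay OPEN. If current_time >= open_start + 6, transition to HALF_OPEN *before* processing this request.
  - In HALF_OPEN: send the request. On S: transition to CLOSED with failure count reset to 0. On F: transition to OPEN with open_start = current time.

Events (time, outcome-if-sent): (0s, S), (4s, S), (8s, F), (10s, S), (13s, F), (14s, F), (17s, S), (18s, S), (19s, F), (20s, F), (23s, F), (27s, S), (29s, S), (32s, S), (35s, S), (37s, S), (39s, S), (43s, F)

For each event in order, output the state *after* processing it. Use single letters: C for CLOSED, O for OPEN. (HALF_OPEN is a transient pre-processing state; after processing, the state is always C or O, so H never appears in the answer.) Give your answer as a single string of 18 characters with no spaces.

Answer: CCCCCCCCCCCCCCCCCC

Derivation:
State after each event:
  event#1 t=0s outcome=S: state=CLOSED
  event#2 t=4s outcome=S: state=CLOSED
  event#3 t=8s outcome=F: state=CLOSED
  event#4 t=10s outcome=S: state=CLOSED
  event#5 t=13s outcome=F: state=CLOSED
  event#6 t=14s outcome=F: state=CLOSED
  event#7 t=17s outcome=S: state=CLOSED
  event#8 t=18s outcome=S: state=CLOSED
  event#9 t=19s outcome=F: state=CLOSED
  event#10 t=20s outcome=F: state=CLOSED
  event#11 t=23s outcome=F: state=CLOSED
  event#12 t=27s outcome=S: state=CLOSED
  event#13 t=29s outcome=S: state=CLOSED
  event#14 t=32s outcome=S: state=CLOSED
  event#15 t=35s outcome=S: state=CLOSED
  event#16 t=37s outcome=S: state=CLOSED
  event#17 t=39s outcome=S: state=CLOSED
  event#18 t=43s outcome=F: state=CLOSED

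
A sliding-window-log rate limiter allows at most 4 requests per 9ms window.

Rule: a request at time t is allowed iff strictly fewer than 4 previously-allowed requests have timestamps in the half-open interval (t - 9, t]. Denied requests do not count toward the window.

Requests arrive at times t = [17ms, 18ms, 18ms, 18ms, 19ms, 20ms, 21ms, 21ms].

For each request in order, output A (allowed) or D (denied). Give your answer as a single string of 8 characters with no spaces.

Tracking allowed requests in the window:
  req#1 t=17ms: ALLOW
  req#2 t=18ms: ALLOW
  req#3 t=18ms: ALLOW
  req#4 t=18ms: ALLOW
  req#5 t=19ms: DENY
  req#6 t=20ms: DENY
  req#7 t=21ms: DENY
  req#8 t=21ms: DENY

Answer: AAAADDDD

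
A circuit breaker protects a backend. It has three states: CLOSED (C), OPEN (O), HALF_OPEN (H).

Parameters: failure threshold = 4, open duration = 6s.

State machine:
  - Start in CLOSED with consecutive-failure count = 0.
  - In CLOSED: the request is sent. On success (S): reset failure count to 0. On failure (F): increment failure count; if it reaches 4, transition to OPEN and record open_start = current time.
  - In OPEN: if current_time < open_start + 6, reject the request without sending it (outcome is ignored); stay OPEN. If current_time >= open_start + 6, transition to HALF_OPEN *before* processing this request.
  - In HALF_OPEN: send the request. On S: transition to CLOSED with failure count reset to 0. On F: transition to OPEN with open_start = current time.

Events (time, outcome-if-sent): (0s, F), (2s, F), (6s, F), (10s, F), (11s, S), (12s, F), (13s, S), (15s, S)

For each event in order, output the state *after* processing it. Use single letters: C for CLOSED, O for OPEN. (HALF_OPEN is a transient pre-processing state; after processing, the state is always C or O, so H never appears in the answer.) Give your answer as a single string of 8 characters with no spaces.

State after each event:
  event#1 t=0s outcome=F: state=CLOSED
  event#2 t=2s outcome=F: state=CLOSED
  event#3 t=6s outcome=F: state=CLOSED
  event#4 t=10s outcome=F: state=OPEN
  event#5 t=11s outcome=S: state=OPEN
  event#6 t=12s outcome=F: state=OPEN
  event#7 t=13s outcome=S: state=OPEN
  event#8 t=15s outcome=S: state=OPEN

Answer: CCCOOOOO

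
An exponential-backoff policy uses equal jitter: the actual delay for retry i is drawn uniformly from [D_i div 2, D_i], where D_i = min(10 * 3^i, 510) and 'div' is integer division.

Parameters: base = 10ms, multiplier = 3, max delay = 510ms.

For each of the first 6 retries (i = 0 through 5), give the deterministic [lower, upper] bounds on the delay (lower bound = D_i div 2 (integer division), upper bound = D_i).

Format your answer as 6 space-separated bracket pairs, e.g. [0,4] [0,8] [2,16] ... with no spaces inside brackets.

Computing bounds per retry:
  i=0: D_i=min(10*3^0,510)=10, bounds=[5,10]
  i=1: D_i=min(10*3^1,510)=30, bounds=[15,30]
  i=2: D_i=min(10*3^2,510)=90, bounds=[45,90]
  i=3: D_i=min(10*3^3,510)=270, bounds=[135,270]
  i=4: D_i=min(10*3^4,510)=510, bounds=[255,510]
  i=5: D_i=min(10*3^5,510)=510, bounds=[255,510]

Answer: [5,10] [15,30] [45,90] [135,270] [255,510] [255,510]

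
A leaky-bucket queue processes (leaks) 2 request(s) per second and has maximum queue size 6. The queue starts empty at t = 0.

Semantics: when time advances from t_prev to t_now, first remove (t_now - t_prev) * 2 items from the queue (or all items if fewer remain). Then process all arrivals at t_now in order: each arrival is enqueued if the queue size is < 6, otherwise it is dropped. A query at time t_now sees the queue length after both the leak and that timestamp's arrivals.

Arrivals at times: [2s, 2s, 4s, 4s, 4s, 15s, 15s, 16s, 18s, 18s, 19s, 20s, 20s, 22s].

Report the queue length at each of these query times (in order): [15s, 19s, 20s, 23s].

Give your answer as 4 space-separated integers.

Queue lengths at query times:
  query t=15s: backlog = 2
  query t=19s: backlog = 1
  query t=20s: backlog = 2
  query t=23s: backlog = 0

Answer: 2 1 2 0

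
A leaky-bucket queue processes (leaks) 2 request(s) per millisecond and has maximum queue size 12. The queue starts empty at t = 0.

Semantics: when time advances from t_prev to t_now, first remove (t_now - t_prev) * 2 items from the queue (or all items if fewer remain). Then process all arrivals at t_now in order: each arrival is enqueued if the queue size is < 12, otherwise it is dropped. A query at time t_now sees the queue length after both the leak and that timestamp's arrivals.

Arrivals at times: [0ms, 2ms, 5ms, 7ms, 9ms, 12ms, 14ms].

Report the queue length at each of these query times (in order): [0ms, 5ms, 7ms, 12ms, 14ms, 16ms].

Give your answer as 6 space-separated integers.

Answer: 1 1 1 1 1 0

Derivation:
Queue lengths at query times:
  query t=0ms: backlog = 1
  query t=5ms: backlog = 1
  query t=7ms: backlog = 1
  query t=12ms: backlog = 1
  query t=14ms: backlog = 1
  query t=16ms: backlog = 0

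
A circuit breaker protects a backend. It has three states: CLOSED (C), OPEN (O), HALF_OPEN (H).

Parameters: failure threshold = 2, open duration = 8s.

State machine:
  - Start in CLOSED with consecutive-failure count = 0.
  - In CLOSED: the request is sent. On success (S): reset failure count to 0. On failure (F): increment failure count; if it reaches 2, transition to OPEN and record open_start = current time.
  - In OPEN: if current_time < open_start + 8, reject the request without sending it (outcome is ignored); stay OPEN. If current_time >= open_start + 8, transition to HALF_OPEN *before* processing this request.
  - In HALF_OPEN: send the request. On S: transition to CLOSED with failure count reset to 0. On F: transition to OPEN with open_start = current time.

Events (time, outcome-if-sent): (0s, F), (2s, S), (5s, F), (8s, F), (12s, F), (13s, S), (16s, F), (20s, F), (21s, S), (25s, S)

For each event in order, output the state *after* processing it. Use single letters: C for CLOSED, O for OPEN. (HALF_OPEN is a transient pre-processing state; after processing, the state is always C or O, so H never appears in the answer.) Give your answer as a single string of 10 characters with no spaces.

Answer: CCCOOOOOOC

Derivation:
State after each event:
  event#1 t=0s outcome=F: state=CLOSED
  event#2 t=2s outcome=S: state=CLOSED
  event#3 t=5s outcome=F: state=CLOSED
  event#4 t=8s outcome=F: state=OPEN
  event#5 t=12s outcome=F: state=OPEN
  event#6 t=13s outcome=S: state=OPEN
  event#7 t=16s outcome=F: state=OPEN
  event#8 t=20s outcome=F: state=OPEN
  event#9 t=21s outcome=S: state=OPEN
  event#10 t=25s outcome=S: state=CLOSED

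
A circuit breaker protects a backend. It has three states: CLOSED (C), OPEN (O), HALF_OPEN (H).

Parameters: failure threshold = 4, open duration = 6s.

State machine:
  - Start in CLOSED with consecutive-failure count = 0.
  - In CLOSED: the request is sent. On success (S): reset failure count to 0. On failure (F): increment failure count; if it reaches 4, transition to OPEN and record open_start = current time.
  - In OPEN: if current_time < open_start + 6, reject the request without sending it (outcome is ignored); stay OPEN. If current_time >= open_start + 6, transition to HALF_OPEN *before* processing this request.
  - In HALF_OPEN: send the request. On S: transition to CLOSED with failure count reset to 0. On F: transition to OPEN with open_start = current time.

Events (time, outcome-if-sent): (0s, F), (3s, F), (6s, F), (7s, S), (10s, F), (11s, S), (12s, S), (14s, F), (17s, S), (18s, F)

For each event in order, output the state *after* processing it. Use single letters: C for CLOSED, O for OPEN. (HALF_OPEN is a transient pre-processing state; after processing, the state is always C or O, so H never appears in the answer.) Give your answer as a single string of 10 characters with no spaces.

State after each event:
  event#1 t=0s outcome=F: state=CLOSED
  event#2 t=3s outcome=F: state=CLOSED
  event#3 t=6s outcome=F: state=CLOSED
  event#4 t=7s outcome=S: state=CLOSED
  event#5 t=10s outcome=F: state=CLOSED
  event#6 t=11s outcome=S: state=CLOSED
  event#7 t=12s outcome=S: state=CLOSED
  event#8 t=14s outcome=F: state=CLOSED
  event#9 t=17s outcome=S: state=CLOSED
  event#10 t=18s outcome=F: state=CLOSED

Answer: CCCCCCCCCC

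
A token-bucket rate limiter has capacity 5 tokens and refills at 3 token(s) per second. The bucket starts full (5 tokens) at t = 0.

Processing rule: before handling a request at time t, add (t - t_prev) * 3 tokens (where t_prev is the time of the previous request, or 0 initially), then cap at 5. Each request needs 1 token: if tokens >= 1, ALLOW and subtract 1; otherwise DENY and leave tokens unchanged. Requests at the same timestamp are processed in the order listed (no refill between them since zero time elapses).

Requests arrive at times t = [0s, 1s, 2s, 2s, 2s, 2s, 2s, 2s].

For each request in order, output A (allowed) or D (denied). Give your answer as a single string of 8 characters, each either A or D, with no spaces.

Answer: AAAAAAAD

Derivation:
Simulating step by step:
  req#1 t=0s: ALLOW
  req#2 t=1s: ALLOW
  req#3 t=2s: ALLOW
  req#4 t=2s: ALLOW
  req#5 t=2s: ALLOW
  req#6 t=2s: ALLOW
  req#7 t=2s: ALLOW
  req#8 t=2s: DENY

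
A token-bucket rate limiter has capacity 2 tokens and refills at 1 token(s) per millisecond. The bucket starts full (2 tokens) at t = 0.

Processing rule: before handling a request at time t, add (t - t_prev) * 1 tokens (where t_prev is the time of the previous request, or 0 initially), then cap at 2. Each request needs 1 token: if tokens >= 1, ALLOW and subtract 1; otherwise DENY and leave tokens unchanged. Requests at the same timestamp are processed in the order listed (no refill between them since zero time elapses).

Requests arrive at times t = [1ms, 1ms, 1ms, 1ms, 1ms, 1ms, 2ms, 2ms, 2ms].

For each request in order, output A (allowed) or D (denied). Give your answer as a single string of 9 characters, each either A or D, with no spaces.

Answer: AADDDDADD

Derivation:
Simulating step by step:
  req#1 t=1ms: ALLOW
  req#2 t=1ms: ALLOW
  req#3 t=1ms: DENY
  req#4 t=1ms: DENY
  req#5 t=1ms: DENY
  req#6 t=1ms: DENY
  req#7 t=2ms: ALLOW
  req#8 t=2ms: DENY
  req#9 t=2ms: DENY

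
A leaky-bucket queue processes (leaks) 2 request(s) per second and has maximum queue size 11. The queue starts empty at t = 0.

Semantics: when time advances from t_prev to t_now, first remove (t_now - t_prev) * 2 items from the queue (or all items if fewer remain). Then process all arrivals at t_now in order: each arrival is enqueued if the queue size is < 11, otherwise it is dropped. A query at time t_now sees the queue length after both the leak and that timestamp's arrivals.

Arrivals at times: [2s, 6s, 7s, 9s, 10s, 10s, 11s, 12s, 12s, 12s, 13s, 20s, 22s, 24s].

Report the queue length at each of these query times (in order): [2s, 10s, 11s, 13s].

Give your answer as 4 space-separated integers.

Answer: 1 2 1 2

Derivation:
Queue lengths at query times:
  query t=2s: backlog = 1
  query t=10s: backlog = 2
  query t=11s: backlog = 1
  query t=13s: backlog = 2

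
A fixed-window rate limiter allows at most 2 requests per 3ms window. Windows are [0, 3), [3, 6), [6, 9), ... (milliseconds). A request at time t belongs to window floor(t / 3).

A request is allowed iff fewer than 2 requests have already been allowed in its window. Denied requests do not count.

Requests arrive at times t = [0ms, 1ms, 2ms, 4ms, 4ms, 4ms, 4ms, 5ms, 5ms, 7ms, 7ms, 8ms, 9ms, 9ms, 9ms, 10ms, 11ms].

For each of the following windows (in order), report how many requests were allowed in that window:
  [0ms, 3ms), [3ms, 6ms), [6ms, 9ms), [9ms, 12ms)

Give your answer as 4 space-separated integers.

Answer: 2 2 2 2

Derivation:
Processing requests:
  req#1 t=0ms (window 0): ALLOW
  req#2 t=1ms (window 0): ALLOW
  req#3 t=2ms (window 0): DENY
  req#4 t=4ms (window 1): ALLOW
  req#5 t=4ms (window 1): ALLOW
  req#6 t=4ms (window 1): DENY
  req#7 t=4ms (window 1): DENY
  req#8 t=5ms (window 1): DENY
  req#9 t=5ms (window 1): DENY
  req#10 t=7ms (window 2): ALLOW
  req#11 t=7ms (window 2): ALLOW
  req#12 t=8ms (window 2): DENY
  req#13 t=9ms (window 3): ALLOW
  req#14 t=9ms (window 3): ALLOW
  req#15 t=9ms (window 3): DENY
  req#16 t=10ms (window 3): DENY
  req#17 t=11ms (window 3): DENY

Allowed counts by window: 2 2 2 2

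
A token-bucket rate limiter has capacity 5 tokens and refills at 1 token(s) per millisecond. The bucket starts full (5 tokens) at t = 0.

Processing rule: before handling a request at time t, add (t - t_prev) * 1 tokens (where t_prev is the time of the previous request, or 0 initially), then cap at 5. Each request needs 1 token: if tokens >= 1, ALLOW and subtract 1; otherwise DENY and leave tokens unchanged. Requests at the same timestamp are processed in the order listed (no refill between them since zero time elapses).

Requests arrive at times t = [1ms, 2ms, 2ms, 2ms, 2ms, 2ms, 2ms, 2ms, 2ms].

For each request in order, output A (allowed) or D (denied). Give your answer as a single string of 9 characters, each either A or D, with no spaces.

Answer: AAAAAADDD

Derivation:
Simulating step by step:
  req#1 t=1ms: ALLOW
  req#2 t=2ms: ALLOW
  req#3 t=2ms: ALLOW
  req#4 t=2ms: ALLOW
  req#5 t=2ms: ALLOW
  req#6 t=2ms: ALLOW
  req#7 t=2ms: DENY
  req#8 t=2ms: DENY
  req#9 t=2ms: DENY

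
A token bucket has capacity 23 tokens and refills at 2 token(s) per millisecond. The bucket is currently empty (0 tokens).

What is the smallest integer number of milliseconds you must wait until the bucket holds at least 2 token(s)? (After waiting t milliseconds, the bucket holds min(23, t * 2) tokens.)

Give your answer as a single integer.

Need t * 2 >= 2, so t >= 2/2.
Smallest integer t = ceil(2/2) = 1.

Answer: 1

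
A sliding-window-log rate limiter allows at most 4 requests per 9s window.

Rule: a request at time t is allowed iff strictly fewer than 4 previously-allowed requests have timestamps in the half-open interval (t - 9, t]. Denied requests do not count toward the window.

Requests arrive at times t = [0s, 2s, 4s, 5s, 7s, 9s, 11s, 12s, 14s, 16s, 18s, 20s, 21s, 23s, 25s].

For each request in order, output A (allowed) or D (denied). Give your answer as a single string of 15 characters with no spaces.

Tracking allowed requests in the window:
  req#1 t=0s: ALLOW
  req#2 t=2s: ALLOW
  req#3 t=4s: ALLOW
  req#4 t=5s: ALLOW
  req#5 t=7s: DENY
  req#6 t=9s: ALLOW
  req#7 t=11s: ALLOW
  req#8 t=12s: DENY
  req#9 t=14s: ALLOW
  req#10 t=16s: ALLOW
  req#11 t=18s: ALLOW
  req#12 t=20s: ALLOW
  req#13 t=21s: DENY
  req#14 t=23s: ALLOW
  req#15 t=25s: ALLOW

Answer: AAAADAADAAAADAA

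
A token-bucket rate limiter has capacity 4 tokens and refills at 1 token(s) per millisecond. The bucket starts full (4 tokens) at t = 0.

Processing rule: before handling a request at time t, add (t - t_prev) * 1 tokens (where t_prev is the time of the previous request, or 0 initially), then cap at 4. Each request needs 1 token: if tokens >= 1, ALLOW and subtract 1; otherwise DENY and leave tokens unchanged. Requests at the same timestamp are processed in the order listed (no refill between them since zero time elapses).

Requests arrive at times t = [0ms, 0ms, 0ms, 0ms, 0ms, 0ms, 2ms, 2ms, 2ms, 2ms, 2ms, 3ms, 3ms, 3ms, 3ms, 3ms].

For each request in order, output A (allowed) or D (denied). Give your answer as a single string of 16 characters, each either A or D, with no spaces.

Answer: AAAADDAADDDADDDD

Derivation:
Simulating step by step:
  req#1 t=0ms: ALLOW
  req#2 t=0ms: ALLOW
  req#3 t=0ms: ALLOW
  req#4 t=0ms: ALLOW
  req#5 t=0ms: DENY
  req#6 t=0ms: DENY
  req#7 t=2ms: ALLOW
  req#8 t=2ms: ALLOW
  req#9 t=2ms: DENY
  req#10 t=2ms: DENY
  req#11 t=2ms: DENY
  req#12 t=3ms: ALLOW
  req#13 t=3ms: DENY
  req#14 t=3ms: DENY
  req#15 t=3ms: DENY
  req#16 t=3ms: DENY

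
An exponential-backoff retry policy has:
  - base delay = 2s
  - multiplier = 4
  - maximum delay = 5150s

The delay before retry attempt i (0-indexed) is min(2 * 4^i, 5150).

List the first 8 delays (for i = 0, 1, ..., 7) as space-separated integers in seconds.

Answer: 2 8 32 128 512 2048 5150 5150

Derivation:
Computing each delay:
  i=0: min(2*4^0, 5150) = 2
  i=1: min(2*4^1, 5150) = 8
  i=2: min(2*4^2, 5150) = 32
  i=3: min(2*4^3, 5150) = 128
  i=4: min(2*4^4, 5150) = 512
  i=5: min(2*4^5, 5150) = 2048
  i=6: min(2*4^6, 5150) = 5150
  i=7: min(2*4^7, 5150) = 5150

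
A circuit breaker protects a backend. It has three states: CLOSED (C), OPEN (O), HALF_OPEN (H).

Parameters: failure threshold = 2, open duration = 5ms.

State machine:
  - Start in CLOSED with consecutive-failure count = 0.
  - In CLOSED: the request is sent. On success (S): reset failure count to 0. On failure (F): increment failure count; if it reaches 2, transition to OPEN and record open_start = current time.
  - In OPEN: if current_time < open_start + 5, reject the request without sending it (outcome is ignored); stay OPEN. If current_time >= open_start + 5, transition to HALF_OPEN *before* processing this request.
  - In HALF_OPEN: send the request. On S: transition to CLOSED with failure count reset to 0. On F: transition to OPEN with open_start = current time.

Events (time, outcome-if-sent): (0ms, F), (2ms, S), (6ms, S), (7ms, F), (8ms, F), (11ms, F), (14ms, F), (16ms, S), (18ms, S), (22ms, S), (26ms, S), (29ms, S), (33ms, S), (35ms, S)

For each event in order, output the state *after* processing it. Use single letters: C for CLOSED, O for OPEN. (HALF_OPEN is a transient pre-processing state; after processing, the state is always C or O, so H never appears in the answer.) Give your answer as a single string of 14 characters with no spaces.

Answer: CCCCOOOOOCCCCC

Derivation:
State after each event:
  event#1 t=0ms outcome=F: state=CLOSED
  event#2 t=2ms outcome=S: state=CLOSED
  event#3 t=6ms outcome=S: state=CLOSED
  event#4 t=7ms outcome=F: state=CLOSED
  event#5 t=8ms outcome=F: state=OPEN
  event#6 t=11ms outcome=F: state=OPEN
  event#7 t=14ms outcome=F: state=OPEN
  event#8 t=16ms outcome=S: state=OPEN
  event#9 t=18ms outcome=S: state=OPEN
  event#10 t=22ms outcome=S: state=CLOSED
  event#11 t=26ms outcome=S: state=CLOSED
  event#12 t=29ms outcome=S: state=CLOSED
  event#13 t=33ms outcome=S: state=CLOSED
  event#14 t=35ms outcome=S: state=CLOSED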